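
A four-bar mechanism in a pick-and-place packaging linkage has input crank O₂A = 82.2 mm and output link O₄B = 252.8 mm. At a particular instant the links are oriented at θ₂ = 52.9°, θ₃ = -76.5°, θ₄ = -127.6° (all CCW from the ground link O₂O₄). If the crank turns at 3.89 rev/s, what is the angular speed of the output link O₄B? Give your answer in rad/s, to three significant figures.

7.89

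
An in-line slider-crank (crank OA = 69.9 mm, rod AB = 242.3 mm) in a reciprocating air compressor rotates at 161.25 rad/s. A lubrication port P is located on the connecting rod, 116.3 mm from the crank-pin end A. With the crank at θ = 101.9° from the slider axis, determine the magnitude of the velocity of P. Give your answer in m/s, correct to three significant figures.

10.8

ω = 161.2 rad/s.  Crank-pin speed |V_A| = rω = 11.271 m/s, perpendicular to OA.
Rod angle: sinφ = −(r/L) sinθ ⇒ φ = -16.397°; ω_rod = −rω cosθ/√(L²−r²sin²θ) = +9.9989 rad/s.
V_P = V_A + ω_rod × AP, with AP = 0.1163 m along the rod.
Components: V_Px = −rω sinθ − a·ω_rod·sinφ = -10.701 m/s;  V_Py = rω cosθ + a·ω_rod·cosφ = -1.2086 m/s.
|V_P| = √(V_Px² + V_Py²) = 10.769 m/s.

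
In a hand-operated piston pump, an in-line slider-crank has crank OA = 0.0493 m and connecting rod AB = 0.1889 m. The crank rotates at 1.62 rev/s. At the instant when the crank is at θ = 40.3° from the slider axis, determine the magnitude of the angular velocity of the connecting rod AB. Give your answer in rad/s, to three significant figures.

ω = 10.18 rad/s (converted from 1.62 rev/s).
The rod makes angle φ with the slider axis where L sinφ = r sinθ; differentiating, L cosφ·φ̇ = r ω cosθ.
L cosφ = √(L² − r² sin²θ) = 0.18619 m.
|ω_rod| = r ω |cosθ| / √(L² − r² sin²θ) = 0.0493·10.18·0.76267/0.18619 = 2.0555 rad/s.

2.06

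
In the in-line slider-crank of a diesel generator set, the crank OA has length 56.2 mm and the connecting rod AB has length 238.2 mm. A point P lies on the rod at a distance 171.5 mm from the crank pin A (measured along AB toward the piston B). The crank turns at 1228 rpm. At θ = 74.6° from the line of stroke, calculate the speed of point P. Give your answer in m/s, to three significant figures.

7.31

ω = 128.6 rad/s.  Crank-pin speed |V_A| = rω = 7.2271 m/s, perpendicular to OA.
Rod angle: sinφ = −(r/L) sinθ ⇒ φ = -13.148°; ω_rod = −rω cosθ/√(L²−r²sin²θ) = -8.274 rad/s.
V_P = V_A + ω_rod × AP, with AP = 0.1715 m along the rod.
Components: V_Px = −rω sinθ − a·ω_rod·sinφ = -7.2904 m/s;  V_Py = rω cosθ + a·ω_rod·cosφ = +0.53741 m/s.
|V_P| = √(V_Px² + V_Py²) = 7.3102 m/s.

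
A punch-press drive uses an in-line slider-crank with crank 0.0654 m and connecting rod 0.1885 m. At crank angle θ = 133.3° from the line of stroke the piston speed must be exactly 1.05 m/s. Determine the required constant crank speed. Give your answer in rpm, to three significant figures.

279

For an in-line slider-crank, |v_piston| = rω|sinθ|·[1 + r cosθ/√(L² − r² sin²θ)].
With r = 0.0654 m, L = 0.1885 m, θ = 133.3°: the bracketed kinematic factor |dx/dθ| = 0.035892 m.
ω = v/|dx/dθ| = 1.05/0.035892 = 29.255 rad/s.
N = 60ω/(2π) = 279.36 rpm.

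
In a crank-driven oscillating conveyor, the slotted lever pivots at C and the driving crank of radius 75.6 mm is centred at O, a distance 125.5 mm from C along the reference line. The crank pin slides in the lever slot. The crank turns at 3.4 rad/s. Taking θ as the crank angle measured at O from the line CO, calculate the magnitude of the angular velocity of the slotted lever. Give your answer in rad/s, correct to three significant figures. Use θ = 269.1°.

0.894

ω = 3.4 rad/s
Crank pin A relative to C: A = (d + r cosθ, r sinθ); lever angle φ = atan2(r sinθ, d + r cosθ).
Differentiating tanφ: φ̇ = rω(d cosθ + r)/(d² + r² + 2dr cosθ).
d² + r² + 2dr cosθ = |CA|² = 0.0211676 m²;  d cosθ + r = +0.073629 m.
|ω_lever| = |0.0756·3.4·+0.073629| / 0.0211676 = 0.89408 rad/s.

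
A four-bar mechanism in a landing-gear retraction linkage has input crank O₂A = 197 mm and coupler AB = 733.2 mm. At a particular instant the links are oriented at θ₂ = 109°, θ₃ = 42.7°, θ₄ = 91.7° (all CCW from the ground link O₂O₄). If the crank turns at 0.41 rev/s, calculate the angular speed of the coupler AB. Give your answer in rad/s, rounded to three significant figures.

0.273

ω₂ = 2.576 rad/s (from 0.41 rev/s).
Differentiating the loop-closure r₂e^{iθ₂}+r₃e^{iθ₃}=r₁+r₄e^{iθ₄} gives r₂ω₂e^{iθ₂}+r₃ω₃e^{iθ₃}=r₄ω₄e^{iθ₄}.
Eliminating the other unknown: ω₃ = r₂ω₂ sin(θ₄−θ₂) / [r₃ sin(θ₃−θ₄)].
Numerator sine = -0.29737; denominator sine = -0.75471.
Result = 0.197·2.576·(-0.29737) / (0.7332·(-0.75471)) = +0.27273 rad/s; magnitude 0.27273 rad/s.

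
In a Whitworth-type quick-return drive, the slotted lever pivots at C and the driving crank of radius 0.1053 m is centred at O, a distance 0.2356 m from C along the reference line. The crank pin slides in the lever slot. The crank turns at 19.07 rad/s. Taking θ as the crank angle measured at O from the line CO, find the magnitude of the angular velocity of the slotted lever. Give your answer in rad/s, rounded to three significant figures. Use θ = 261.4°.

ω = 19.07 rad/s
Crank pin A relative to C: A = (d + r cosθ, r sinθ); lever angle φ = atan2(r sinθ, d + r cosθ).
Differentiating tanφ: φ̇ = rω(d cosθ + r)/(d² + r² + 2dr cosθ).
d² + r² + 2dr cosθ = |CA|² = 0.0591759 m²;  d cosθ + r = +0.070069 m.
|ω_lever| = |0.1053·19.07·+0.070069| / 0.0591759 = 2.3777 rad/s.

2.38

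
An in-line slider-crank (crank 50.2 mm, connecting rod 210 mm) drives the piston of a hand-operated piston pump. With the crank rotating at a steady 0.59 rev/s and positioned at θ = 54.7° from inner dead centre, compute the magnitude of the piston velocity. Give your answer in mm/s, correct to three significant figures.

173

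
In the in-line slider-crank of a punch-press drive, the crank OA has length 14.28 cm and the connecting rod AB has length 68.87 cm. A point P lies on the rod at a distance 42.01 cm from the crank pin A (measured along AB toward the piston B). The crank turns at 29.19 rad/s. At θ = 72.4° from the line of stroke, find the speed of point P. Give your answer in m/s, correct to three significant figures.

4.16

ω = 29.19 rad/s.  Crank-pin speed |V_A| = rω = 4.1683 m/s, perpendicular to OA.
Rod angle: sinφ = −(r/L) sinθ ⇒ φ = -11.399°; ω_rod = −rω cosθ/√(L²−r²sin²θ) = -1.8669 rad/s.
V_P = V_A + ω_rod × AP, with AP = 0.4201 m along the rod.
Components: V_Px = −rω sinθ − a·ω_rod·sinφ = -4.1282 m/s;  V_Py = rω cosθ + a·ω_rod·cosφ = +0.49156 m/s.
|V_P| = √(V_Px² + V_Py²) = 4.1574 m/s.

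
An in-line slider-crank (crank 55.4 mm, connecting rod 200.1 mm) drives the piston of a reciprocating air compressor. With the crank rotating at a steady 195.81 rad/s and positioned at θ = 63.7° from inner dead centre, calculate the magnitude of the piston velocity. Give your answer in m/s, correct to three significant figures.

ω = 195.8 rad/s
For an in-line slider-crank, x = r cosθ + √(L² − r² sin²θ), so v = −rω sinθ·[1 + r cosθ/√(L² − r² sin²θ)].
With r = 0.0554 m, L = 0.2001 m, θ = 63.7°: √(L² − r² sin²θ) = 0.19384 m.
v = −0.0554·195.8·0.89649·[1 + 0.0554·0.44307/0.19384] = -10.956 m/s.
|v| = 10.956 m/s.

11.0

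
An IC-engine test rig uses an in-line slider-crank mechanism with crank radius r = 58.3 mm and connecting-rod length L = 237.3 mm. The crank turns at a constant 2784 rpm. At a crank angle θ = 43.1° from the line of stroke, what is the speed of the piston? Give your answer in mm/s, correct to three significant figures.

ω = 2π·2784/60 = 291.5 rad/s
For an in-line slider-crank, x = r cosθ + √(L² − r² sin²θ), so v = −rω sinθ·[1 + r cosθ/√(L² − r² sin²θ)].
With r = 0.0583 m, L = 0.2373 m, θ = 43.1°: √(L² − r² sin²θ) = 0.23393 m.
v = −0.0583·291.5·0.68327·[1 + 0.0583·0.73016/0.23393] = -13.727 m/s.
|v| = 13.727 m/s = 13727 mm/s.

13700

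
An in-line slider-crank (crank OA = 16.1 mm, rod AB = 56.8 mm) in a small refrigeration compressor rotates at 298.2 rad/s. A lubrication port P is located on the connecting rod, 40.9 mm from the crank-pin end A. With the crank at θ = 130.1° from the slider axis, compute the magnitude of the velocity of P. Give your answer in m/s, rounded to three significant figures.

3.29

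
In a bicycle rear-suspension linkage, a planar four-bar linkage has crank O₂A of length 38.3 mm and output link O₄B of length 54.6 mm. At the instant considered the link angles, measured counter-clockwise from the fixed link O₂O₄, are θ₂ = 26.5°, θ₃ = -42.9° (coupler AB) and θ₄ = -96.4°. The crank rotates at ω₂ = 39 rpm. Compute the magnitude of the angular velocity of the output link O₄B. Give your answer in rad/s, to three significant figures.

ω₂ = 4.084 rad/s (from 39 rpm).
Differentiating the loop-closure r₂e^{iθ₂}+r₃e^{iθ₃}=r₁+r₄e^{iθ₄} gives r₂ω₂e^{iθ₂}+r₃ω₃e^{iθ₃}=r₄ω₄e^{iθ₄}.
Eliminating the other unknown: ω₄ = r₂ω₂ sin(θ₂−θ₃) / [r₄ sin(θ₄−θ₃)].
Numerator sine = +0.93606; denominator sine = -0.80386.
Result = 0.0383·4.084·(+0.93606) / (0.0546·(-0.80386)) = -3.336 rad/s; magnitude 3.336 rad/s.

3.34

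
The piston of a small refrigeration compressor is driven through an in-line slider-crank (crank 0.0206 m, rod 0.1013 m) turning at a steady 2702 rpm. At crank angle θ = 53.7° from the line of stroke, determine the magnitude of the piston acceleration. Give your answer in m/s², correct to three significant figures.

878

ω = 2π·2702/60 = 283 rad/s
x(θ) = r cosθ + √(L² − r² sin²θ); with ω constant, a = ω²·d²x/dθ².
d²x/dθ² = −r cosθ − r²(cos2θ)/√u − r⁴ sin²2θ/(4u^{3/2}),  u = L² − r² sin²θ = 0.00998606 m².
Substituting r = 0.0206 m, L = 0.1013 m, θ = 53.7°: d²x/dθ² = -0.010967 m.
a = ω²·d²x/dθ² = (283)²·(-0.010967) = -878.02 m/s²;  |a| = 878.02 m/s².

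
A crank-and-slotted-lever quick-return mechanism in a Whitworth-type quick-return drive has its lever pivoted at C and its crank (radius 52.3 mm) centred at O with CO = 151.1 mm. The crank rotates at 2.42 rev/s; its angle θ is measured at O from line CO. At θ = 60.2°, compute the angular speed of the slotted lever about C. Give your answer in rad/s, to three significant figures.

ω = 15.21 rad/s (from 2.42 rev/s).
Crank pin A relative to C: A = (d + r cosθ, r sinθ); lever angle φ = atan2(r sinθ, d + r cosθ).
Differentiating tanφ: φ̇ = rω(d cosθ + r)/(d² + r² + 2dr cosθ).
d² + r² + 2dr cosθ = |CA|² = 0.0334212 m²;  d cosθ + r = +0.12739 m.
|ω_lever| = |0.0523·15.21·+0.12739| / 0.0334212 = 3.0312 rad/s.

3.03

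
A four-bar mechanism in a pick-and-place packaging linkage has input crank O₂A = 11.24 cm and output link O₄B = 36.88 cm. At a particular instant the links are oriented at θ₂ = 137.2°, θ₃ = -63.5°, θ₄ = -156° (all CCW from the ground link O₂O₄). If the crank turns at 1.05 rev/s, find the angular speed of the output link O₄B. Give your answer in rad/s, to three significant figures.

ω₂ = 6.597 rad/s (from 1.05 rev/s).
Differentiating the loop-closure r₂e^{iθ₂}+r₃e^{iθ₃}=r₁+r₄e^{iθ₄} gives r₂ω₂e^{iθ₂}+r₃ω₃e^{iθ₃}=r₄ω₄e^{iθ₄}.
Eliminating the other unknown: ω₄ = r₂ω₂ sin(θ₂−θ₃) / [r₄ sin(θ₄−θ₃)].
Numerator sine = -0.35347; denominator sine = -0.99905.
Result = 0.1124·6.597·(-0.35347) / (0.3688·(-0.99905)) = +0.7114 rad/s; magnitude 0.7114 rad/s.

0.711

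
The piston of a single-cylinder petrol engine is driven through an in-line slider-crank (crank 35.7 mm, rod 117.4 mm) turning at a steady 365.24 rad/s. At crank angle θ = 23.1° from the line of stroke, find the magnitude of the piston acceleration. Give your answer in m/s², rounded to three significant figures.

ω = 365.2 rad/s
x(θ) = r cosθ + √(L² − r² sin²θ); with ω constant, a = ω²·d²x/dθ².
d²x/dθ² = −r cosθ − r²(cos2θ)/√u − r⁴ sin²2θ/(4u^{3/2}),  u = L² − r² sin²θ = 0.0135866 m².
Substituting r = 0.0357 m, L = 0.1174 m, θ = 23.1°: d²x/dθ² = -0.040539 m.
a = ω²·d²x/dθ² = (365.2)²·(-0.040539) = -5407.9 m/s²;  |a| = 5407.9 m/s².

5410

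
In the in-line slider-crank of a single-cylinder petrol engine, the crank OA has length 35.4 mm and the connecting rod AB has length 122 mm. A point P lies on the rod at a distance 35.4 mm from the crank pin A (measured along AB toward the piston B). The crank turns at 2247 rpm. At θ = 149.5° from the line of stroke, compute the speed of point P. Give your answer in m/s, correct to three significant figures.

ω = 235.3 rad/s.  Crank-pin speed |V_A| = rω = 8.3298 m/s, perpendicular to OA.
Rod angle: sinφ = −(r/L) sinθ ⇒ φ = -8.469°; ω_rod = −rω cosθ/√(L²−r²sin²θ) = +59.478 rad/s.
V_P = V_A + ω_rod × AP, with AP = 0.0354 m along the rod.
Components: V_Px = −rω sinθ − a·ω_rod·sinφ = -3.9176 m/s;  V_Py = rω cosθ + a·ω_rod·cosφ = -5.0946 m/s.
|V_P| = √(V_Px² + V_Py²) = 6.4267 m/s.

6.43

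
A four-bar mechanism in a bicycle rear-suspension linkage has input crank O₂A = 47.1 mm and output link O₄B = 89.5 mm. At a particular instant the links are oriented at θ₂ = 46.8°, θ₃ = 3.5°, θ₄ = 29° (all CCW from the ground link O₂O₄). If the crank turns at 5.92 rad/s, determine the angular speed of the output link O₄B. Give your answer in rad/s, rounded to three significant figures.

4.96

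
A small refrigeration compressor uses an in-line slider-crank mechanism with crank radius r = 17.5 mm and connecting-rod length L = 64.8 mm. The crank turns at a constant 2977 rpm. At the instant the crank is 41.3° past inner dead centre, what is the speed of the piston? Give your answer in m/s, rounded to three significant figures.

ω = 2π·2977/60 = 311.8 rad/s
For an in-line slider-crank, x = r cosθ + √(L² − r² sin²θ), so v = −rω sinθ·[1 + r cosθ/√(L² − r² sin²θ)].
With r = 0.0175 m, L = 0.0648 m, θ = 41.3°: √(L² − r² sin²θ) = 0.063762 m.
v = −0.0175·311.8·0.66000·[1 + 0.0175·0.75126/0.063762] = -4.3432 m/s.
|v| = 4.3432 m/s.

4.34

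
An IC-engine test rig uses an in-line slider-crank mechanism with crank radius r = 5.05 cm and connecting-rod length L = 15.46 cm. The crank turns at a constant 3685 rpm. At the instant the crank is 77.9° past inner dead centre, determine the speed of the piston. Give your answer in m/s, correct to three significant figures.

ω = 2π·3685/60 = 385.9 rad/s
For an in-line slider-crank, x = r cosθ + √(L² − r² sin²θ), so v = −rω sinθ·[1 + r cosθ/√(L² − r² sin²θ)].
With r = 0.0505 m, L = 0.1546 m, θ = 77.9°: √(L² − r² sin²θ) = 0.1465 m.
v = −0.0505·385.9·0.97778·[1 + 0.0505·0.20962/0.1465] = -20.431 m/s.
|v| = 20.431 m/s.

20.4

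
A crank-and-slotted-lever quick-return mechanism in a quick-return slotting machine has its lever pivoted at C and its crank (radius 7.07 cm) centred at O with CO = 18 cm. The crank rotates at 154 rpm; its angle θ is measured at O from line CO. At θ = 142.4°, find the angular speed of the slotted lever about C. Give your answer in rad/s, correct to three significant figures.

4.76

ω = 16.13 rad/s (from 154 rpm).
Crank pin A relative to C: A = (d + r cosθ, r sinθ); lever angle φ = atan2(r sinθ, d + r cosθ).
Differentiating tanφ: φ̇ = rω(d cosθ + r)/(d² + r² + 2dr cosθ).
d² + r² + 2dr cosθ = |CA|² = 0.0172331 m²;  d cosθ + r = -0.071912 m.
|ω_lever| = |0.0707·16.13·-0.071912| / 0.0172331 = 4.7578 rad/s.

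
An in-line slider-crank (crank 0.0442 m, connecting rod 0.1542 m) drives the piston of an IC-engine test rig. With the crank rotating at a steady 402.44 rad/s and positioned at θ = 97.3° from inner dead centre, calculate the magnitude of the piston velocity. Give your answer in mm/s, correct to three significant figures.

ω = 402.4 rad/s
For an in-line slider-crank, x = r cosθ + √(L² − r² sin²θ), so v = −rω sinθ·[1 + r cosθ/√(L² − r² sin²θ)].
With r = 0.0442 m, L = 0.1542 m, θ = 97.3°: √(L² − r² sin²θ) = 0.14784 m.
v = −0.0442·402.4·0.99189·[1 + 0.0442·-0.12706/0.14784] = -16.973 m/s.
|v| = 16.973 m/s = 16973 mm/s.

17000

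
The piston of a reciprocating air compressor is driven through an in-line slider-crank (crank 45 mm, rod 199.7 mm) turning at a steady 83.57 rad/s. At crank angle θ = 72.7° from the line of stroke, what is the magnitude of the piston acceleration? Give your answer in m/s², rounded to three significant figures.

ω = 83.57 rad/s
x(θ) = r cosθ + √(L² − r² sin²θ); with ω constant, a = ω²·d²x/dθ².
d²x/dθ² = −r cosθ − r²(cos2θ)/√u − r⁴ sin²2θ/(4u^{3/2}),  u = L² − r² sin²θ = 0.0380342 m².
Substituting r = 0.045 m, L = 0.1997 m, θ = 72.7°: d²x/dθ² = -0.0048795 m.
a = ω²·d²x/dθ² = (83.57)²·(-0.0048795) = -34.078 m/s²;  |a| = 34.078 m/s².

34.1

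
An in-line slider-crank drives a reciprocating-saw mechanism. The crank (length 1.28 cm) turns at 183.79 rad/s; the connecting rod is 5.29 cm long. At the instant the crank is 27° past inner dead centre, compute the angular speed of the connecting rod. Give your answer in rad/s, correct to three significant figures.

ω = 183.8 rad/s
The rod makes angle φ with the slider axis where L sinφ = r sinθ; differentiating, L cosφ·φ̇ = r ω cosθ.
L cosφ = √(L² − r² sin²θ) = 0.05258 m.
|ω_rod| = r ω |cosθ| / √(L² − r² sin²θ) = 0.0128·183.8·0.89101/0.05258 = 39.865 rad/s.

39.9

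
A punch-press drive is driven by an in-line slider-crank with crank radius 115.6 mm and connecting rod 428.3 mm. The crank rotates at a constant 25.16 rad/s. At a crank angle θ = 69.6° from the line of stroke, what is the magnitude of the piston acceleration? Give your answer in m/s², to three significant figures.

10.2

ω = 25.16 rad/s
x(θ) = r cosθ + √(L² − r² sin²θ); with ω constant, a = ω²·d²x/dθ².
d²x/dθ² = −r cosθ − r²(cos2θ)/√u − r⁴ sin²2θ/(4u^{3/2}),  u = L² − r² sin²θ = 0.171701 m².
Substituting r = 0.1156 m, L = 0.4283 m, θ = 69.6°: d²x/dθ² = -0.01615 m.
a = ω²·d²x/dθ² = (25.16)²·(-0.01615) = -10.223 m/s²;  |a| = 10.223 m/s².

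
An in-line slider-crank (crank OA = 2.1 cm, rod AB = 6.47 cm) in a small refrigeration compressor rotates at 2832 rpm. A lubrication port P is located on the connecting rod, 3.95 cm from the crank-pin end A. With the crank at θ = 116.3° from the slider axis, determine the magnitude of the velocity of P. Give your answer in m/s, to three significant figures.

ω = 296.6 rad/s.  Crank-pin speed |V_A| = rω = 6.2279 m/s, perpendicular to OA.
Rod angle: sinφ = −(r/L) sinθ ⇒ φ = -16.916°; ω_rod = −rω cosθ/√(L²−r²sin²θ) = +44.578 rad/s.
V_P = V_A + ω_rod × AP, with AP = 0.0395 m along the rod.
Components: V_Px = −rω sinθ − a·ω_rod·sinφ = -5.0709 m/s;  V_Py = rω cosθ + a·ω_rod·cosφ = -1.0748 m/s.
|V_P| = √(V_Px² + V_Py²) = 5.1835 m/s.

5.18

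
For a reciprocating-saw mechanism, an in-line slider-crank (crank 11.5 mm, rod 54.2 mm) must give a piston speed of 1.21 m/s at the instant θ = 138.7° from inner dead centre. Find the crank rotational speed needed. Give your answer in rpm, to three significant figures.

1810

For an in-line slider-crank, |v_piston| = rω|sinθ|·[1 + r cosθ/√(L² − r² sin²θ)].
With r = 0.0115 m, L = 0.0542 m, θ = 138.7°: the bracketed kinematic factor |dx/dθ| = 0.0063681 m.
ω = v/|dx/dθ| = 1.21/0.0063681 = 190.01 rad/s.
N = 60ω/(2π) = 1814.5 rpm.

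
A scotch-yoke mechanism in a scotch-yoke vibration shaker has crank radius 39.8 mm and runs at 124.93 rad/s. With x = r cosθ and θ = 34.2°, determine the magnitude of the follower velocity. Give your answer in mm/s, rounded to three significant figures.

ω = 124.9 rad/s
x = r cosθ ⇒ ẋ = −rω sinθ.
|v| = rω|sinθ| = 0.0398·124.9·|sin 34.2°| = 2.7948 m/s = 2794.8 mm/s.

2790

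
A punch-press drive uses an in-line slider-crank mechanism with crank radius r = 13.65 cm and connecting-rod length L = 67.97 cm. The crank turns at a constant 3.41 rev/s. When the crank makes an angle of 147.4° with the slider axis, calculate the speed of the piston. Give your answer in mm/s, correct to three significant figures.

ω = 2π·3.41 = 21.43 rad/s
For an in-line slider-crank, x = r cosθ + √(L² − r² sin²θ), so v = −rω sinθ·[1 + r cosθ/√(L² − r² sin²θ)].
With r = 0.1365 m, L = 0.6797 m, θ = 147.4°: √(L² − r² sin²θ) = 0.67571 m.
v = −0.1365·21.43·0.53877·[1 + 0.1365·-0.84245/0.67571] = -1.3075 m/s.
|v| = 1.3075 m/s = 1307.5 mm/s.

1310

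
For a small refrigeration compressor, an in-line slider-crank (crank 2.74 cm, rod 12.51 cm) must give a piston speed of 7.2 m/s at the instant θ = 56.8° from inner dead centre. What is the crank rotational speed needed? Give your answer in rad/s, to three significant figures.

For an in-line slider-crank, |v_piston| = rω|sinθ|·[1 + r cosθ/√(L² − r² sin²θ)].
With r = 0.0274 m, L = 0.1251 m, θ = 56.8°: the bracketed kinematic factor |dx/dθ| = 0.025724 m.
ω = v/|dx/dθ| = 7.2/0.025724 = 279.89 rad/s.

280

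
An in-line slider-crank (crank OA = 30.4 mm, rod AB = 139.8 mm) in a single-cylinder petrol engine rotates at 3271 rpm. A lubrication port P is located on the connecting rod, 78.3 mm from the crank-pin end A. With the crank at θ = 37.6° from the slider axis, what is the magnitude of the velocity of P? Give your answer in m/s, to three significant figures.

7.86

ω = 342.5 rad/s.  Crank-pin speed |V_A| = rω = 10.413 m/s, perpendicular to OA.
Rod angle: sinφ = −(r/L) sinθ ⇒ φ = -7.624°; ω_rod = −rω cosθ/√(L²−r²sin²θ) = -59.541 rad/s.
V_P = V_A + ω_rod × AP, with AP = 0.0783 m along the rod.
Components: V_Px = −rω sinθ − a·ω_rod·sinφ = -6.9721 m/s;  V_Py = rω cosθ + a·ω_rod·cosφ = +3.6294 m/s.
|V_P| = √(V_Px² + V_Py²) = 7.8602 m/s.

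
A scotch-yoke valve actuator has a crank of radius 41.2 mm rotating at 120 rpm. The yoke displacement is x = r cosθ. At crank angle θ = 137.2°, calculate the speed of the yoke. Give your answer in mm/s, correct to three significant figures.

ω = 12.57 rad/s (from 120 rpm).
x = r cosθ ⇒ ẋ = −rω sinθ.
|v| = rω|sinθ| = 0.0412·12.57·|sin 137.2°| = 0.35177 m/s = 351.77 mm/s.

352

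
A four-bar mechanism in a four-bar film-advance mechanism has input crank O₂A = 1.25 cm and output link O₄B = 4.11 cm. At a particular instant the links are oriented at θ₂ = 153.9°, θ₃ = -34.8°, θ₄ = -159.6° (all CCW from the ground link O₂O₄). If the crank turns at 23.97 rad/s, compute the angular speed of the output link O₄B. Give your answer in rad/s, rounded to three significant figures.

1.34

ω₂ = 23.97 rad/s
Differentiating the loop-closure r₂e^{iθ₂}+r₃e^{iθ₃}=r₁+r₄e^{iθ₄} gives r₂ω₂e^{iθ₂}+r₃ω₃e^{iθ₃}=r₄ω₄e^{iθ₄}.
Eliminating the other unknown: ω₄ = r₂ω₂ sin(θ₂−θ₃) / [r₄ sin(θ₄−θ₃)].
Numerator sine = -0.15126; denominator sine = -0.82115.
Result = 0.0125·23.97·(-0.15126) / (0.0411·(-0.82115)) = +1.3429 rad/s; magnitude 1.3429 rad/s.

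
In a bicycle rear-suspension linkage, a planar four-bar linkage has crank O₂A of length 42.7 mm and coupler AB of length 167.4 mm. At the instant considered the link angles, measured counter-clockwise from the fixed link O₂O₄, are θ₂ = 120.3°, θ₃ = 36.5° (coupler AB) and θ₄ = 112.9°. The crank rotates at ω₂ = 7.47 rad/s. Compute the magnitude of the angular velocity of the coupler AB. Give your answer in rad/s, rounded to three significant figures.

0.252

ω₂ = 7.47 rad/s
Differentiating the loop-closure r₂e^{iθ₂}+r₃e^{iθ₃}=r₁+r₄e^{iθ₄} gives r₂ω₂e^{iθ₂}+r₃ω₃e^{iθ₃}=r₄ω₄e^{iθ₄}.
Eliminating the other unknown: ω₃ = r₂ω₂ sin(θ₄−θ₂) / [r₃ sin(θ₃−θ₄)].
Numerator sine = -0.12880; denominator sine = -0.97196.
Result = 0.0427·7.47·(-0.12880) / (0.1674·(-0.97196)) = +0.25249 rad/s; magnitude 0.25249 rad/s.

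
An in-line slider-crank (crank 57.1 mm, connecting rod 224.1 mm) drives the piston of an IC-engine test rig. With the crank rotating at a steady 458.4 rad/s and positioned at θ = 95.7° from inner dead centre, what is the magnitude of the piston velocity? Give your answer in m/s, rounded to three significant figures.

ω = 458.4 rad/s
For an in-line slider-crank, x = r cosθ + √(L² − r² sin²θ), so v = −rω sinθ·[1 + r cosθ/√(L² − r² sin²θ)].
With r = 0.0571 m, L = 0.2241 m, θ = 95.7°: √(L² − r² sin²θ) = 0.21678 m.
v = −0.0571·458.4·0.99506·[1 + 0.0571·-0.09932/0.21678] = -25.364 m/s.
|v| = 25.364 m/s.

25.4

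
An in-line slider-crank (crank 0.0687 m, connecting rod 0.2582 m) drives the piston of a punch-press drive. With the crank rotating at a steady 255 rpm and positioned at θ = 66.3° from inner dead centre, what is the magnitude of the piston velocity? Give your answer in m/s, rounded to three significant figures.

ω = 2π·255/60 = 26.7 rad/s
For an in-line slider-crank, x = r cosθ + √(L² − r² sin²θ), so v = −rω sinθ·[1 + r cosθ/√(L² − r² sin²θ)].
With r = 0.0687 m, L = 0.2582 m, θ = 66.3°: √(L² − r² sin²θ) = 0.25042 m.
v = −0.0687·26.7·0.91566·[1 + 0.0687·0.40195/0.25042] = -1.865 m/s.
|v| = 1.865 m/s.

1.87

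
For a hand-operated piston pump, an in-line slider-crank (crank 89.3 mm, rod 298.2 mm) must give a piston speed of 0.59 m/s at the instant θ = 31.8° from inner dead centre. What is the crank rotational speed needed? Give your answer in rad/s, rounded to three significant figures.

9.97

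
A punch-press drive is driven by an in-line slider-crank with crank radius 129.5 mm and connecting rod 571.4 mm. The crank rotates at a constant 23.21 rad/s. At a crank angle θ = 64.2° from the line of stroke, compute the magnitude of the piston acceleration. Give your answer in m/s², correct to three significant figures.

20.5

ω = 23.21 rad/s
x(θ) = r cosθ + √(L² − r² sin²θ); with ω constant, a = ω²·d²x/dθ².
d²x/dθ² = −r cosθ − r²(cos2θ)/√u − r⁴ sin²2θ/(4u^{3/2}),  u = L² − r² sin²θ = 0.312904 m².
Substituting r = 0.1295 m, L = 0.5714 m, θ = 64.2°: d²x/dθ² = -0.037987 m.
a = ω²·d²x/dθ² = (23.21)²·(-0.037987) = -20.464 m/s²;  |a| = 20.464 m/s².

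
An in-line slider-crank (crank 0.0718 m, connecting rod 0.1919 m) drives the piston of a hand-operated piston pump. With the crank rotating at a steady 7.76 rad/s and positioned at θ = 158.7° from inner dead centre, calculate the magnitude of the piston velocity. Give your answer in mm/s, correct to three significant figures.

ω = 7.76 rad/s
For an in-line slider-crank, x = r cosθ + √(L² − r² sin²θ), so v = −rω sinθ·[1 + r cosθ/√(L² − r² sin²θ)].
With r = 0.0718 m, L = 0.1919 m, θ = 158.7°: √(L² − r² sin²θ) = 0.19012 m.
v = −0.0718·7.76·0.36325·[1 + 0.0718·-0.93169/0.19012] = -0.13118 m/s.
|v| = 0.13118 m/s = 131.18 mm/s.

131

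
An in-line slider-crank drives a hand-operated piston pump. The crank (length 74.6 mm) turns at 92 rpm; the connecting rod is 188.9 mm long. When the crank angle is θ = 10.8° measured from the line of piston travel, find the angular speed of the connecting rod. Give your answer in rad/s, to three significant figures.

3.75

ω = 9.634 rad/s (converted from 92 rpm).
The rod makes angle φ with the slider axis where L sinφ = r sinθ; differentiating, L cosφ·φ̇ = r ω cosθ.
L cosφ = √(L² − r² sin²θ) = 0.18838 m.
|ω_rod| = r ω |cosθ| / √(L² − r² sin²θ) = 0.0746·9.634·0.98229/0.18838 = 3.7476 rad/s.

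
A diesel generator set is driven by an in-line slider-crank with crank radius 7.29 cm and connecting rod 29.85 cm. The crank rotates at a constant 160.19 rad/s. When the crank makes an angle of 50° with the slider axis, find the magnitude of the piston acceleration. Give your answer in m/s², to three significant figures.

1130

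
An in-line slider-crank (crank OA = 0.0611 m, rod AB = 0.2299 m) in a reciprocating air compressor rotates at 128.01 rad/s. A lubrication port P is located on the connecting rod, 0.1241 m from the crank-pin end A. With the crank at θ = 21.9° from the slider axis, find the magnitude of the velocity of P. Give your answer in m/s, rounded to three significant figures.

4.70

ω = 128 rad/s.  Crank-pin speed |V_A| = rω = 7.8214 m/s, perpendicular to OA.
Rod angle: sinφ = −(r/L) sinθ ⇒ φ = -5.689°; ω_rod = −rω cosθ/√(L²−r²sin²θ) = -31.722 rad/s.
V_P = V_A + ω_rod × AP, with AP = 0.1241 m along the rod.
Components: V_Px = −rω sinθ − a·ω_rod·sinφ = -3.3075 m/s;  V_Py = rω cosθ + a·ω_rod·cosφ = +3.3397 m/s.
|V_P| = √(V_Px² + V_Py²) = 4.7003 m/s.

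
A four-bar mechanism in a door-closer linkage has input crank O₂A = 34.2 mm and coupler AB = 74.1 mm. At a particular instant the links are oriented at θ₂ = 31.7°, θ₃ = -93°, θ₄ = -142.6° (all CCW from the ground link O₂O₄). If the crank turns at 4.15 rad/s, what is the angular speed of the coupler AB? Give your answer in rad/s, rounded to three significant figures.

0.250

ω₂ = 4.15 rad/s
Differentiating the loop-closure r₂e^{iθ₂}+r₃e^{iθ₃}=r₁+r₄e^{iθ₄} gives r₂ω₂e^{iθ₂}+r₃ω₃e^{iθ₃}=r₄ω₄e^{iθ₄}.
Eliminating the other unknown: ω₃ = r₂ω₂ sin(θ₄−θ₂) / [r₃ sin(θ₃−θ₄)].
Numerator sine = -0.09932; denominator sine = +0.76154.
Result = 0.0342·4.15·(-0.09932) / (0.0741·(+0.76154)) = -0.2498 rad/s; magnitude 0.2498 rad/s.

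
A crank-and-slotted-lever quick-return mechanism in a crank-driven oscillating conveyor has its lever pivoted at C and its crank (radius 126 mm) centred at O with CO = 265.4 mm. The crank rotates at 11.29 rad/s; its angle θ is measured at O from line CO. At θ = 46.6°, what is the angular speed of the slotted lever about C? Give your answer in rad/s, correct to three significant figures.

3.32

ω = 11.29 rad/s
Crank pin A relative to C: A = (d + r cosθ, r sinθ); lever angle φ = atan2(r sinθ, d + r cosθ).
Differentiating tanφ: φ̇ = rω(d cosθ + r)/(d² + r² + 2dr cosθ).
d² + r² + 2dr cosθ = |CA|² = 0.132266 m²;  d cosθ + r = +0.30835 m.
|ω_lever| = |0.126·11.29·+0.30835| / 0.132266 = 3.3164 rad/s.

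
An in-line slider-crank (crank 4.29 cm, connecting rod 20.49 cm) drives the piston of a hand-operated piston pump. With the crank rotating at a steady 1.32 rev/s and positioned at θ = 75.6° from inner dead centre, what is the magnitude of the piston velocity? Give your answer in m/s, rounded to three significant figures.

0.363

ω = 2π·1.32 = 8.294 rad/s
For an in-line slider-crank, x = r cosθ + √(L² − r² sin²θ), so v = −rω sinθ·[1 + r cosθ/√(L² − r² sin²θ)].
With r = 0.0429 m, L = 0.2049 m, θ = 75.6°: √(L² − r² sin²θ) = 0.20064 m.
v = −0.0429·8.294·0.96858·[1 + 0.0429·0.24869/0.20064] = -0.36295 m/s.
|v| = 0.36295 m/s.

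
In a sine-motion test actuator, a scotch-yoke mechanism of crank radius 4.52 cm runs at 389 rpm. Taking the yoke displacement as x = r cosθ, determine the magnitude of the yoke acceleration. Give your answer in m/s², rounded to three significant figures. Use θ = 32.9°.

63.0

ω = 40.74 rad/s (from 389 rpm).
x = r cosθ ⇒ ẍ = −rω² cosθ (ω constant).
|a| = rω²|cosθ| = 0.0452·(40.74)²·|cos 32.9°| = 62.976 m/s².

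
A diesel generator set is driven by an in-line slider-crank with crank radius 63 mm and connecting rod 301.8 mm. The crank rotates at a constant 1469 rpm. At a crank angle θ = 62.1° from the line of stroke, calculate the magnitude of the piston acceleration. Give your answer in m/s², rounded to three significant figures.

ω = 2π·1469/60 = 153.8 rad/s
x(θ) = r cosθ + √(L² − r² sin²θ); with ω constant, a = ω²·d²x/dθ².
d²x/dθ² = −r cosθ − r²(cos2θ)/√u − r⁴ sin²2θ/(4u^{3/2}),  u = L² − r² sin²θ = 0.0879833 m².
Substituting r = 0.063 m, L = 0.3018 m, θ = 62.1°: d²x/dθ² = -0.022062 m.
a = ω²·d²x/dθ² = (153.8)²·(-0.022062) = -522.08 m/s²;  |a| = 522.08 m/s².

522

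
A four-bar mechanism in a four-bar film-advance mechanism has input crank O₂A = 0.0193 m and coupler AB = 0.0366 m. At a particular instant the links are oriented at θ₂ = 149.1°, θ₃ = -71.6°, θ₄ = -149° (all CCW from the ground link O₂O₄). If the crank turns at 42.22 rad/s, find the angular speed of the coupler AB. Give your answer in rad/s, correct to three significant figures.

ω₂ = 42.22 rad/s
Differentiating the loop-closure r₂e^{iθ₂}+r₃e^{iθ₃}=r₁+r₄e^{iθ₄} gives r₂ω₂e^{iθ₂}+r₃ω₃e^{iθ₃}=r₄ω₄e^{iθ₄}.
Eliminating the other unknown: ω₃ = r₂ω₂ sin(θ₄−θ₂) / [r₃ sin(θ₃−θ₄)].
Numerator sine = +0.88213; denominator sine = +0.97592.
Result = 0.0193·42.22·(+0.88213) / (0.0366·(+0.97592)) = +20.124 rad/s; magnitude 20.124 rad/s.

20.1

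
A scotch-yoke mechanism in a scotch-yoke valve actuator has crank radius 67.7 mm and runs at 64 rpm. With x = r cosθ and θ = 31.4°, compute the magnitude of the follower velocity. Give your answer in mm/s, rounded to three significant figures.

ω = 6.702 rad/s (from 64 rpm).
x = r cosθ ⇒ ẋ = −rω sinθ.
|v| = rω|sinθ| = 0.0677·6.702·|sin 31.4°| = 0.2364 m/s = 236.4 mm/s.

236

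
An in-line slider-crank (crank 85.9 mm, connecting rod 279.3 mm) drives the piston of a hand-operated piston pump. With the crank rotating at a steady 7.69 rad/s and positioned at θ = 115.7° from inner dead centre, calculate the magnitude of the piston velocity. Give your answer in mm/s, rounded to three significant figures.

ω = 7.69 rad/s
For an in-line slider-crank, x = r cosθ + √(L² − r² sin²θ), so v = −rω sinθ·[1 + r cosθ/√(L² − r² sin²θ)].
With r = 0.0859 m, L = 0.2793 m, θ = 115.7°: √(L² − r² sin²θ) = 0.26836 m.
v = −0.0859·7.69·0.90108·[1 + 0.0859·-0.43366/0.26836] = -0.5126 m/s.
|v| = 0.5126 m/s = 512.6 mm/s.

513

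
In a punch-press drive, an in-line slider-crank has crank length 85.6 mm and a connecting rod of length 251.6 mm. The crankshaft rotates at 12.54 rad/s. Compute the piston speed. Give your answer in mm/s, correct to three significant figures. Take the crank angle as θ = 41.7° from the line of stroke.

ω = 12.54 rad/s
For an in-line slider-crank, x = r cosθ + √(L² − r² sin²θ), so v = −rω sinθ·[1 + r cosθ/√(L² − r² sin²θ)].
With r = 0.0856 m, L = 0.2516 m, θ = 41.7°: √(L² − r² sin²θ) = 0.24507 m.
v = −0.0856·12.54·0.66523·[1 + 0.0856·0.74664/0.24507] = -0.9003 m/s.
|v| = 0.9003 m/s = 900.3 mm/s.

900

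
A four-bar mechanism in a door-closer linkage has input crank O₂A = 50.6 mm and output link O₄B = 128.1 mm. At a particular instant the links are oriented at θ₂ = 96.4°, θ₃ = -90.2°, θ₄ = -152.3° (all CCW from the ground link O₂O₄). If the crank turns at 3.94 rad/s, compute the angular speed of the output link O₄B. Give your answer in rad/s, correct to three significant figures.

0.202

ω₂ = 3.94 rad/s
Differentiating the loop-closure r₂e^{iθ₂}+r₃e^{iθ₃}=r₁+r₄e^{iθ₄} gives r₂ω₂e^{iθ₂}+r₃ω₃e^{iθ₃}=r₄ω₄e^{iθ₄}.
Eliminating the other unknown: ω₄ = r₂ω₂ sin(θ₂−θ₃) / [r₄ sin(θ₄−θ₃)].
Numerator sine = -0.11494; denominator sine = -0.88377.
Result = 0.0506·3.94·(-0.11494) / (0.1281·(-0.88377)) = +0.2024 rad/s; magnitude 0.2024 rad/s.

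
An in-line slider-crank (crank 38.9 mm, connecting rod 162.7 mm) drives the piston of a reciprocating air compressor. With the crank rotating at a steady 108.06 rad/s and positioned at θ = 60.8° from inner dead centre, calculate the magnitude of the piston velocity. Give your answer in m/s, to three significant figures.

4.11

ω = 108.1 rad/s
For an in-line slider-crank, x = r cosθ + √(L² − r² sin²θ), so v = −rω sinθ·[1 + r cosθ/√(L² − r² sin²θ)].
With r = 0.0389 m, L = 0.1627 m, θ = 60.8°: √(L² − r² sin²θ) = 0.15912 m.
v = −0.0389·108.1·0.87292·[1 + 0.0389·0.48786/0.15912] = -4.107 m/s.
|v| = 4.107 m/s.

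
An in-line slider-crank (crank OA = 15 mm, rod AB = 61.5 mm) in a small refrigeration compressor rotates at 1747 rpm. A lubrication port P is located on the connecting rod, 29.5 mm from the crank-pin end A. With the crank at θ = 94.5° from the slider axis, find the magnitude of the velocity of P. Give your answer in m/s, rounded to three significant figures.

2.71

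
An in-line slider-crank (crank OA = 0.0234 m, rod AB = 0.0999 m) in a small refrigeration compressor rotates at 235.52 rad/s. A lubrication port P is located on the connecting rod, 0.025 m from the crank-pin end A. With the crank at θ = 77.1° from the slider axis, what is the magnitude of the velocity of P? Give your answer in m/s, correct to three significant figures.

5.52

ω = 235.5 rad/s.  Crank-pin speed |V_A| = rω = 5.5112 m/s, perpendicular to OA.
Rod angle: sinφ = −(r/L) sinθ ⇒ φ = -13.198°; ω_rod = −rω cosθ/√(L²−r²sin²θ) = -12.65 rad/s.
V_P = V_A + ω_rod × AP, with AP = 0.025 m along the rod.
Components: V_Px = −rω sinθ − a·ω_rod·sinφ = -5.4443 m/s;  V_Py = rω cosθ + a·ω_rod·cosφ = +0.92247 m/s.
|V_P| = √(V_Px² + V_Py²) = 5.5219 m/s.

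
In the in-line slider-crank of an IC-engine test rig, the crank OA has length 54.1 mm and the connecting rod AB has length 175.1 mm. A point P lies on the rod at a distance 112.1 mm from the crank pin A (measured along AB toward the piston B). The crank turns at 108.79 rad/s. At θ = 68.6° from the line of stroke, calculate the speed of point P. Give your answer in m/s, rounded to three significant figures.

ω = 108.8 rad/s.  Crank-pin speed |V_A| = rω = 5.8855 m/s, perpendicular to OA.
Rod angle: sinφ = −(r/L) sinθ ⇒ φ = -16.718°; ω_rod = −rω cosθ/√(L²−r²sin²θ) = -12.806 rad/s.
V_P = V_A + ω_rod × AP, with AP = 0.1121 m along the rod.
Components: V_Px = −rω sinθ − a·ω_rod·sinφ = -5.8927 m/s;  V_Py = rω cosθ + a·ω_rod·cosφ = +0.77266 m/s.
|V_P| = √(V_Px² + V_Py²) = 5.9432 m/s.

5.94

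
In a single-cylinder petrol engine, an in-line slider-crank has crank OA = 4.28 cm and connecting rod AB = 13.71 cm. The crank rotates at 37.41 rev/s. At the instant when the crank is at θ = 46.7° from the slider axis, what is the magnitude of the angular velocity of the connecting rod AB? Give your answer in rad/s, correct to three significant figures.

ω = 235.1 rad/s (converted from 37.41 rev/s).
The rod makes angle φ with the slider axis where L sinφ = r sinθ; differentiating, L cosφ·φ̇ = r ω cosθ.
L cosφ = √(L² − r² sin²θ) = 0.13351 m.
|ω_rod| = r ω |cosθ| / √(L² − r² sin²θ) = 0.0428·235.1·0.68582/0.13351 = 51.676 rad/s.

51.7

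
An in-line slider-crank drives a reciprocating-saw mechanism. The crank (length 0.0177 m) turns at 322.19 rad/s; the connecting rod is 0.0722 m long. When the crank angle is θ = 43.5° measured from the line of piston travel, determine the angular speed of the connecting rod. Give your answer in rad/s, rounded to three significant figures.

58.1

ω = 322.2 rad/s
The rod makes angle φ with the slider axis where L sinφ = r sinθ; differentiating, L cosφ·φ̇ = r ω cosθ.
L cosφ = √(L² − r² sin²θ) = 0.071165 m.
|ω_rod| = r ω |cosθ| / √(L² − r² sin²θ) = 0.0177·322.2·0.72537/0.071165 = 58.128 rad/s.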